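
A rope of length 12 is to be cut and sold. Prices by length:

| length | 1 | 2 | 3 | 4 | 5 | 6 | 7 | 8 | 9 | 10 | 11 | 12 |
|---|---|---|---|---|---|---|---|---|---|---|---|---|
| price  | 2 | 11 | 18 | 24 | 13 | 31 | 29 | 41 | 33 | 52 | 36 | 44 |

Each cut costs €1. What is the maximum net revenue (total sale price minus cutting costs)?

70

Let r[k] be the best obtainable value from length k. For each k, try every first piece i and keep the best of price[i] + r[k−i] minus the 1 cut fee when i<k.
r[1] = 2
r[2] = 11
r[3] = 18
r[4] = 24
r[5] = 28  (first piece 2, then r[3]=18)
r[6] = 35  (first piece 3, then r[3]=18)
r[7] = 41  (first piece 3, then r[4]=24)
r[8] = 47  (first piece 4, then r[4]=24)
r[9] = 52  (first piece 3, then r[6]=35)
r[10] = 58  (first piece 3, then r[7]=41)
r[11] = 64  (first piece 3, then r[8]=47)
r[12] = 70  (first piece 4, then r[8]=47)
One optimal plan: pieces 4 + 4 + 4 (2 cuts) → €72 − €2 = €70.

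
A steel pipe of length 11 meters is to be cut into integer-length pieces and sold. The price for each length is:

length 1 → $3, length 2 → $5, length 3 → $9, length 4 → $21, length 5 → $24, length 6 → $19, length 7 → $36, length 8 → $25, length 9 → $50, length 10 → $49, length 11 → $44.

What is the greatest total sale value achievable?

57

Build R[k] bottom-up: R[k] = max over allowed piece i of (p[i] + R[k−i]).
R[1] = 3
R[2] = max(3+3, 5+0) = 6
R[3] = max(3+6, 5+3, 9+0) = 9
R[4] = max(3+9, 5+6, 9+3, 21+0) = 21
R[5] = max(3+21, 5+9, 9+6, 21+3, 24+0) = 24
R[6] = max(3+24, 5+21, 9+9, 21+6, 24+3, 19+0) = 27
R[7] = max(3+27, 5+24, 9+21, …, 19+3, 36+0) = 36
R[8] = max(3+36, 5+27, 9+24, …, 36+3, 25+0) = 42
R[9] = max(3+42, 5+36, 9+27, …, 25+3, 50+0) = 50
R[10] = max(3+50, 5+42, 9+36, …, 50+3, 49+0) = 53
R[11] = max(3+53, 5+50, 9+42, …, 49+3, 44+0) = 57
One optimal cutting: 7 + 4 → $36 + $21 = $57.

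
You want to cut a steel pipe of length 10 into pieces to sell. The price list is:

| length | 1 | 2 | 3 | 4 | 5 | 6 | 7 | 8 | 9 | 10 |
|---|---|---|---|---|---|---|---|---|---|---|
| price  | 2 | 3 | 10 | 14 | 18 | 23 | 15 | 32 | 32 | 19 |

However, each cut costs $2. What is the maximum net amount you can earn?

Consider every possible first cut. v[k] is the best of p[i]+v[k−i] over all sellable i≤k, charging 2 whenever i<k.
v[1] = 2
v[2] = 3
v[3] = 10
v[4] = 14
v[5] = 18
v[6] = 23
v[7] = 23  (first piece 1, then v[6]=23)
v[8] = 32
v[9] = 32  (first piece 1, then v[8]=32)
v[10] = 35  (first piece 4, then v[6]=23)
One optimal plan: pieces 6 + 4 (1 cut) → $37 − $2 = $35.

35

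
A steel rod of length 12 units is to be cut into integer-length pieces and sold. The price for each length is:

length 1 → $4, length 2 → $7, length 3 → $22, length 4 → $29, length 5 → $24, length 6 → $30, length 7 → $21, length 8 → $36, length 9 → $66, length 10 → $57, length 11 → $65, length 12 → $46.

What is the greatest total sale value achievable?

Let R[k] be the best obtainable value from length k. For each k, try every first piece i and keep the best of price[i] + R[k−i].
R[1] = 4
R[2] = 8  (first piece 1, then R[1]=4)
R[3] = 22
R[4] = 29
R[5] = 33  (first piece 1, then R[4]=29)
R[6] = 44  (first piece 3, then R[3]=22)
R[7] = 51  (first piece 3, then R[4]=29)
R[8] = 58  (first piece 4, then R[4]=29)
R[9] = 66  (first piece 3, then R[6]=44)
R[10] = 73  (first piece 3, then R[7]=51)
R[11] = 80  (first piece 3, then R[8]=58)
R[12] = 88  (first piece 3, then R[9]=66)
One optimal cutting: 3 + 3 + 3 + 3 → $22 + $22 + $22 + $22 = $88.

88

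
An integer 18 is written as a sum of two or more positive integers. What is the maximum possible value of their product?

Let prod[k] be the best product for length k (with at least one cut). For each first piece i, the rest contributes max(k−i, prod[k−i]).
prod[2] = 1·max(1,0) = 1·1 = 1
prod[3] = 1·max(2,1) = 1·2 = 2
prod[4] = 2·max(2,1) = 2·2 = 4
prod[5] = 2·max(3,2) = 2·3 = 6
prod[6] = 3·max(3,2) = 3·3 = 9
prod[7] = 2·max(5,6) = 2·6 = 12
prod[8] = 2·max(6,9) = 2·9 = 18
prod[9] = 3·max(6,9) = 3·9 = 27
prod[10] = 2·max(8,18) = 2·18 = 36
prod[11] = 2·max(9,27) = 2·27 = 54
prod[12] = 3·max(9,27) = 3·27 = 81
prod[13] = 2·max(11,54) = 2·54 = 108
prod[14] = 2·max(12,81) = 2·81 = 162
prod[15] = 3·max(12,81) = 3·81 = 243
prod[16] = 2·max(14,162) = 2·162 = 324
prod[17] = 2·max(15,243) = 2·243 = 486
prod[18] = 3·max(15,243) = 3·243 = 729
One optimal split: 3 + 3 + 3 + 3 + 3 + 3; product 3·3·3·3·3·3 = 729.

729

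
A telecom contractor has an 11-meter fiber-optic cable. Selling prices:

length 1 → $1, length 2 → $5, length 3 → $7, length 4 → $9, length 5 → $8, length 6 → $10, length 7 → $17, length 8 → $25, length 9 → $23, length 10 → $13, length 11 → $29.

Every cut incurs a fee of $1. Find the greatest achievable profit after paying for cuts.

Let r[k] be the best obtainable value from length k. For each k, try every first piece i and keep the best of price[i] + r[k−i] minus the 1 cut fee when i<k.
r[1] = 1
r[2] = max(1+1-1, 5+0) = 5
r[3] = max(1+5-1, 5+1-1, 7+0) = 7
r[4] = max(1+7-1, 5+5-1, 7+1-1, 9+0) = 9
r[5] = max(1+9-1, 5+7-1, 7+5-1, 9+1-1, 8+0) = 11
r[6] = max(1+11-1, 5+9-1, 7+7-1, 9+5-1, 8+1-1, 10+0) = 13
r[7] = max(1+13-1, 5+11-1, 7+9-1, …, 10+1-1, 17+0) = 17
r[8] = max(1+17-1, 5+13-1, 7+11-1, …, 17+1-1, 25+0) = 25
r[9] = max(1+25-1, 5+17-1, 7+13-1, …, 25+1-1, 23+0) = 25
r[10] = max(1+25-1, 5+25-1, 7+17-1, …, 23+1-1, 13+0) = 29
r[11] = max(1+29-1, 5+25-1, 7+25-1, …, 13+1-1, 29+0) = 31
One optimal plan: pieces 8 + 3 (1 cut) → $32 − $1 = $31.

31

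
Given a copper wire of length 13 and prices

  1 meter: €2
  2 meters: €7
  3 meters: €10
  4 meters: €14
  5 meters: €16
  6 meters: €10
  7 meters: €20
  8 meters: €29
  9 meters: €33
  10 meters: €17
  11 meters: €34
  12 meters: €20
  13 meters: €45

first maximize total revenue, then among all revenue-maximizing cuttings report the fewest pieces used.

Build r[k] bottom-up: r[k] = max over allowed piece i of (p[i] + r[k−i]).
r[1] = 2
r[2] = max(2+2, 7+0) = 7
r[3] = max(2+7, 7+2, 10+0) = 10
r[4] = max(2+10, 7+7, 10+2, 14+0) = 14
r[5] = max(2+14, 7+10, 10+7, 14+2, 16+0) = 17
r[6] = max(2+17, 7+14, 10+10, 14+7, 16+2, 10+0) = 21
r[7] = max(2+21, 7+17, 10+14, …, 10+2, 20+0) = 24
r[8] = max(2+24, 7+21, 10+17, …, 20+2, 29+0) = 29
r[9] = max(2+29, 7+24, 10+21, …, 29+2, 33+0) = 33
r[10] = max(2+33, 7+29, 10+24, …, 33+2, 17+0) = 36
r[11] = max(2+36, 7+33, 10+29, …, 17+2, 34+0) = 40
r[12] = max(2+40, 7+36, 10+33, …, 34+2, 20+0) = 43
r[13] = max(2+43, 7+40, 10+36, …, 20+2, 45+0) = 47
Maximum revenue is €47.
Now minimize piece count subject to staying optimal: for each k, pieces[k] = 1 + min over i with p[i]+r[k−i]=r[k] of pieces[k−i].
pieces[10] = 2
pieces[11] = 2
pieces[12] = 2
pieces[13] = 2

2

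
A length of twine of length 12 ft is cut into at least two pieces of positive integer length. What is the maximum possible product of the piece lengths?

81

Define prod[k] = max over 1≤i<k of i · max(k−i, prod[k−i]); the inner max lets the remainder stay uncut if that's better.
prod[2] = 1·max(1,0) = 1·1 = 1
prod[3] = max(1·2, 2·1) = 2
prod[4] = max(1·3, 2·2, 3·1) = 4
prod[5] = max(1·4, 2·3, 3·2, 4·1) = 6
prod[6] = max(1·6, 2·4, 3·3, 4·2, 5·1) = 9
prod[7] = max(1·9, 2·6, 3·4, 4·3, 5·2, 6·1) = 12
prod[8] = max(1·12, 2·9, 3·6, …, 6·2, 7·1) = 18
prod[9] = max(1·18, 2·12, 3·9, …, 7·2, 8·1) = 27
prod[10] = max(1·27, 2·18, 3·12, …, 8·2, 9·1) = 36
prod[11] = max(1·36, 2·27, 3·18, …, 9·2, 10·1) = 54
prod[12] = max(1·54, 2·36, 3·27, …, 10·2, 11·1) = 81
One optimal split: 3 + 3 + 3 + 3; product 3·3·3·3 = 81.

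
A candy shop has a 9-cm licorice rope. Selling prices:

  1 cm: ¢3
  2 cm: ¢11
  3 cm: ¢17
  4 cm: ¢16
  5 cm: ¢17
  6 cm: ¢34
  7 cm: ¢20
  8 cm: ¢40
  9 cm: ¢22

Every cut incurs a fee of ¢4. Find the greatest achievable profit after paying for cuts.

Consider every possible first cut. net[k] is the best of p[i]+net[k−i] over all sellable i≤k, charging 4 whenever i<k.
net[1] = 3
net[2] = max(3+3-4, 11+0) = 11
net[3] = max(3+11-4, 11+3-4, 17+0) = 17
net[4] = max(3+17-4, 11+11-4, 17+3-4, 16+0) = 18
net[5] = max(3+18-4, 11+17-4, 17+11-4, 16+3-4, 17+0) = 24
net[6] = max(3+24-4, 11+18-4, 17+17-4, 16+11-4, 17+3-4, 34+0) = 34
net[7] = max(3+34-4, 11+24-4, 17+18-4, …, 34+3-4, 20+0) = 33
net[8] = max(3+33-4, 11+34-4, 17+24-4, …, 20+3-4, 40+0) = 41
net[9] = max(3+41-4, 11+33-4, 17+34-4, …, 40+3-4, 22+0) = 47
One optimal plan: pieces 6 + 3 (1 cut) → ¢51 − ¢4 = ¢47.

47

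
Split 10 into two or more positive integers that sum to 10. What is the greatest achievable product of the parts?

Define f[k] = max over 1≤i<k of i · max(k−i, f[k−i]); the inner max lets the remainder stay uncut if that's better.
f[2] = 1·max(1,0) = 1·1 = 1
f[3] = max(1·2, 2·1) = 2
f[4] = max(1·3, 2·2, 3·1) = 4
f[5] = max(1·4, 2·3, 3·2, 4·1) = 6
f[6] = max(1·6, 2·4, 3·3, 4·2, 5·1) = 9
f[7] = max(1·9, 2·6, 3·4, 4·3, 5·2, 6·1) = 12
f[8] = max(1·12, 2·9, 3·6, …, 6·2, 7·1) = 18
f[9] = max(1·18, 2·12, 3·9, …, 7·2, 8·1) = 27
f[10] = max(1·27, 2·18, 3·12, …, 8·2, 9·1) = 36
One optimal split: 3 + 3 + 2 + 2; product 3·3·2·2 = 36.

36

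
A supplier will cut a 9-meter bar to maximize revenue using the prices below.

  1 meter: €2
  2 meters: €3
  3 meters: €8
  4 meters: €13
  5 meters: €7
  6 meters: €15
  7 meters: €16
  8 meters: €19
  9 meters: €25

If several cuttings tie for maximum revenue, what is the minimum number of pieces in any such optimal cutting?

Consider every possible first cut. r[k] is the best of p[i]+r[k−i] over all sellable i≤k.
r[1] = 2
r[2] = max(2+2, 3+0) = 4
r[3] = max(2+4, 3+2, 8+0) = 8
r[4] = max(2+8, 3+4, 8+2, 13+0) = 13
r[5] = max(2+13, 3+8, 8+4, 13+2, 7+0) = 15
r[6] = max(2+15, 3+13, 8+8, 13+4, 7+2, 15+0) = 17
r[7] = max(2+17, 3+15, 8+13, …, 15+2, 16+0) = 21
r[8] = max(2+21, 3+17, 8+15, …, 16+2, 19+0) = 26
r[9] = max(2+26, 3+21, 8+17, …, 19+2, 25+0) = 28
Maximum revenue is €28.
Now minimize piece count subject to staying optimal: for each k, pieces[k] = 1 + min over i with p[i]+r[k−i]=r[k] of pieces[k−i].
pieces[6] = 3
pieces[7] = 2
pieces[8] = 2
pieces[9] = 3

3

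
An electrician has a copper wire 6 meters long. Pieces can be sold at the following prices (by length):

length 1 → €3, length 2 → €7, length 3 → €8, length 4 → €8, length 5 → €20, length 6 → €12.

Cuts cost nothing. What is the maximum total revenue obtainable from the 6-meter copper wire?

23

Let v[k] be the best obtainable value from length k. For each k, try every first piece i and keep the best of price[i] + v[k−i].
v[1] = 3
v[2] = max(3+3, 7+0) = 7
v[3] = max(3+7, 7+3, 8+0) = 10
v[4] = max(3+10, 7+7, 8+3, 8+0) = 14
v[5] = max(3+14, 7+10, 8+7, 8+3, 20+0) = 20
v[6] = max(3+20, 7+14, 8+10, 8+7, 20+3, 12+0) = 23
One optimal cutting: 5 + 1 → €20 + €3 = €23.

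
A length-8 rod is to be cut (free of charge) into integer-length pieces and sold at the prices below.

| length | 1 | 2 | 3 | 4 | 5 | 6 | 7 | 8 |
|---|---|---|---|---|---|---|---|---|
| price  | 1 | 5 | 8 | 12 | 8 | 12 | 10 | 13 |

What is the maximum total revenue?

Build R[k] bottom-up: R[k] = max over allowed piece i of (p[i] + R[k−i]).
R[1] = 1
R[2] = max(1+1, 5+0) = 5
R[3] = max(1+5, 5+1, 8+0) = 8
R[4] = max(1+8, 5+5, 8+1, 12+0) = 12
R[5] = max(1+12, 5+8, 8+5, 12+1, 8+0) = 13
R[6] = max(1+13, 5+12, 8+8, 12+5, 8+1, 12+0) = 17
R[7] = max(1+17, 5+13, 8+12, …, 12+1, 10+0) = 20
R[8] = max(1+20, 5+17, 8+13, …, 10+1, 13+0) = 24
One optimal cutting: 4 + 4 → €12 + €12 = €24.

24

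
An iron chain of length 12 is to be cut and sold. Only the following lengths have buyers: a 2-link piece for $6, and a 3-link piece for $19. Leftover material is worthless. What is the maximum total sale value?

76

Build r[k] bottom-up: r[k] = max over allowed piece i of (p[i] + r[k−i]).
r[1] = 0
r[2] = 6
r[3] = max(6+0, 19+0) = 19
r[4] = max(6+6, 19+0) = 19
r[5] = max(6+19, 19+6) = 25
r[6] = max(6+19, 19+19) = 38
r[7] = max(6+25, 19+19) = 38
r[8] = max(6+38, 19+25) = 44
r[9] = max(6+38, 19+38) = 57
r[10] = max(6+44, 19+38) = 57
r[11] = max(6+57, 19+44) = 63
r[12] = max(6+57, 19+57) = 76
One optimal cutting: 3 + 3 + 3 + 3 → $76.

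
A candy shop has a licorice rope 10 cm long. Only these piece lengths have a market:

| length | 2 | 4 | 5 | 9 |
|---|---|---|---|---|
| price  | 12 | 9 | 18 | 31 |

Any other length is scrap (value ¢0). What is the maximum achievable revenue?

60

Let f[k] be the best obtainable value from length k. For each k, try every first piece i and keep the best of price[i] + f[k−i].
f[1] = 0
f[2] = 12
f[3] = 12
f[4] = max(12+12, 9+0) = 24
f[5] = max(12+12, 9+0, 18+0) = 24
f[6] = max(12+24, 9+12, 18+0) = 36
f[7] = max(12+24, 9+12, 18+12) = 36
f[8] = max(12+36, 9+24, 18+12) = 48
f[9] = max(12+36, 9+24, 18+24, 31+0) = 48
f[10] = max(12+48, 9+36, 18+24, 31+0) = 60
One optimal cutting: 2 + 2 + 2 + 2 + 2 → ¢60.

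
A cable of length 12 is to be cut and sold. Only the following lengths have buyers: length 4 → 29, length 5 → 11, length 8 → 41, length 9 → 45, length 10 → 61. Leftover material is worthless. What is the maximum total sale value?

87

Consider every possible first cut. best[k] is the best of p[i]+best[k−i] over all sellable i≤k.
best[1] = 0
best[2] = 0
best[3] = 0
best[4] = 29
best[5] = 29
best[6] = 29
best[7] = 29
best[8] = 58  (first piece 4, then best[4]=29)
best[9] = 58
best[10] = 61
best[11] = 61
best[12] = 87  (first piece 4, then best[8]=58)
One optimal cutting: 4 + 4 + 4 → 87.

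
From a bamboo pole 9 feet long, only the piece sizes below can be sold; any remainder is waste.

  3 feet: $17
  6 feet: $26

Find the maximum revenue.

51

Build f[k] bottom-up: f[k] = max over allowed piece i of (p[i] + f[k−i]).
f[1] = 0
f[2] = 0
f[3] = 17
f[4] = 17
f[5] = 17
f[6] = 34  (first piece 3, then f[3]=17)
f[7] = 34
f[8] = 34
f[9] = 51  (first piece 3, then f[6]=34)
One optimal cutting: 3 + 3 + 3 → $51.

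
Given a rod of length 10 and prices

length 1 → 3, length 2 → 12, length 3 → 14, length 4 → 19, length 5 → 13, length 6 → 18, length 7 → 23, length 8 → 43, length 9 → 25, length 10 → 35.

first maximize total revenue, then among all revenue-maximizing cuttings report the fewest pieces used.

Build r[k] bottom-up: r[k] = max over allowed piece i of (p[i] + r[k−i]).
r[1] = 3
r[2] = max(3+3, 12+0) = 12
r[3] = max(3+12, 12+3, 14+0) = 15
r[4] = max(3+15, 12+12, 14+3, 19+0) = 24
r[5] = max(3+24, 12+15, 14+12, 19+3, 13+0) = 27
r[6] = max(3+27, 12+24, 14+15, 19+12, 13+3, 18+0) = 36
r[7] = max(3+36, 12+27, 14+24, …, 18+3, 23+0) = 39
r[8] = max(3+39, 12+36, 14+27, …, 23+3, 43+0) = 48
r[9] = max(3+48, 12+39, 14+36, …, 43+3, 25+0) = 51
r[10] = max(3+51, 12+48, 14+39, …, 25+3, 35+0) = 60
Maximum revenue is 60.
Now minimize piece count subject to staying optimal: for each k, pieces[k] = 1 + min over i with p[i]+r[k−i]=r[k] of pieces[k−i].
pieces[7] = 4
pieces[8] = 4
pieces[9] = 5
pieces[10] = 5

5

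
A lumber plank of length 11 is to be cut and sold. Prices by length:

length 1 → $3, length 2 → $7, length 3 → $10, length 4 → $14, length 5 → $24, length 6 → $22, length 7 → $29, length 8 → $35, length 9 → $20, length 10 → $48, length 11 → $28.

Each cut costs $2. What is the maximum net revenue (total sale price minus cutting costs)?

49

Let r[k] be the best obtainable value from length k. For each k, try every first piece i and keep the best of price[i] + r[k−i] minus the 2 cut fee when i<k.
r[1] = 3
r[2] = 7
r[3] = 10
r[4] = 14
r[5] = 24
r[6] = 25  (first piece 1, then r[5]=24)
r[7] = 29  (first piece 2, then r[5]=24)
r[8] = 35
r[9] = 36  (first piece 1, then r[8]=35)
r[10] = 48
r[11] = 49  (first piece 1, then r[10]=48)
One optimal plan: pieces 10 + 1 (1 cut) → $51 − $2 = $49.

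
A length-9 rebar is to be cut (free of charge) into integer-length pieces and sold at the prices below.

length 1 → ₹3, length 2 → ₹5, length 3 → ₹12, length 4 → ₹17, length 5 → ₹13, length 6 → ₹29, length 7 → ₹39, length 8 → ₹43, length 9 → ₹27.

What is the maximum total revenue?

46

Consider every possible first cut. r[k] is the best of p[i]+r[k−i] over all sellable i≤k.
r[1] = 3
r[2] = max(3+3, 5+0) = 6
r[3] = max(3+6, 5+3, 12+0) = 12
r[4] = max(3+12, 5+6, 12+3, 17+0) = 17
r[5] = max(3+17, 5+12, 12+6, 17+3, 13+0) = 20
r[6] = max(3+20, 5+17, 12+12, 17+6, 13+3, 29+0) = 29
r[7] = max(3+29, 5+20, 12+17, …, 29+3, 39+0) = 39
r[8] = max(3+39, 5+29, 12+20, …, 39+3, 43+0) = 43
r[9] = max(3+43, 5+39, 12+29, …, 43+3, 27+0) = 46
One optimal cutting: 8 + 1 → ₹43 + ₹3 = ₹46.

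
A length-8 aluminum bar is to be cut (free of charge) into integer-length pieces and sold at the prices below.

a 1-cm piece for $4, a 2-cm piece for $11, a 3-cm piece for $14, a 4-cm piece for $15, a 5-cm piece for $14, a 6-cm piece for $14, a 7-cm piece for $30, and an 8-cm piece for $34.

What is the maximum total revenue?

Let best[k] be the best obtainable value from length k. For each k, try every first piece i and keep the best of price[i] + best[k−i].
best[1] = 4
best[2] = 11
best[3] = 15  (first piece 1, then best[2]=11)
best[4] = 22  (first piece 2, then best[2]=11)
best[5] = 26  (first piece 1, then best[4]=22)
best[6] = 33  (first piece 2, then best[4]=22)
best[7] = 37  (first piece 1, then best[6]=33)
best[8] = 44  (first piece 2, then best[6]=33)
One optimal cutting: 2 + 2 + 2 + 2 → $11 + $11 + $11 + $11 = $44.

44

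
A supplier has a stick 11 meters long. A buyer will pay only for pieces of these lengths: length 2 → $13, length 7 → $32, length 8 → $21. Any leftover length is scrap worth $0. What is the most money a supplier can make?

65

Let best[k] be the best obtainable value from length k. For each k, try every first piece i and keep the best of price[i] + best[k−i].
best[1] = 0
best[2] = 13
best[3] = 13
best[4] = 26  (first piece 2, then best[2]=13)
best[5] = 26
best[6] = 39  (first piece 2, then best[4]=26)
best[7] = 39
best[8] = 52  (first piece 2, then best[6]=39)
best[9] = 52
best[10] = 65  (first piece 2, then best[8]=52)
best[11] = 65
One optimal cutting: pieces 2 + 2 + 2 + 2 + 2 with 1 meter of scrap → $65.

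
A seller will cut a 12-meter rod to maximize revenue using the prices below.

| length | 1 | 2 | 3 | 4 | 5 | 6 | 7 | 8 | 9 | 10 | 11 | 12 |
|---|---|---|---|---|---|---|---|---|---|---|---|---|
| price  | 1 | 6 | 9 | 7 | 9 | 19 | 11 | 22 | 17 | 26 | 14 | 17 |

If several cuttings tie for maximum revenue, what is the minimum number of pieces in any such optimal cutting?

Build r[k] bottom-up: r[k] = max over allowed piece i of (p[i] + r[k−i]).
r[1] = 1
r[2] = max(1+1, 6+0) = 6
r[3] = max(1+6, 6+1, 9+0) = 9
r[4] = max(1+9, 6+6, 9+1, 7+0) = 12
r[5] = max(1+12, 6+9, 9+6, 7+1, 9+0) = 15
r[6] = max(1+15, 6+12, 9+9, 7+6, 9+1, 19+0) = 19
r[7] = max(1+19, 6+15, 9+12, …, 19+1, 11+0) = 21
r[8] = max(1+21, 6+19, 9+15, …, 11+1, 22+0) = 25
r[9] = max(1+25, 6+21, 9+19, …, 22+1, 17+0) = 28
r[10] = max(1+28, 6+25, 9+21, …, 17+1, 26+0) = 31
r[11] = max(1+31, 6+28, 9+25, …, 26+1, 14+0) = 34
r[12] = max(1+34, 6+31, 9+28, …, 14+1, 17+0) = 38
Maximum revenue is 38.
Now minimize piece count subject to staying optimal: for each k, pieces[k] = 1 + min over i with p[i]+r[k−i]=r[k] of pieces[k−i].
pieces[9] = 2
pieces[10] = 3
pieces[11] = 3
pieces[12] = 2

2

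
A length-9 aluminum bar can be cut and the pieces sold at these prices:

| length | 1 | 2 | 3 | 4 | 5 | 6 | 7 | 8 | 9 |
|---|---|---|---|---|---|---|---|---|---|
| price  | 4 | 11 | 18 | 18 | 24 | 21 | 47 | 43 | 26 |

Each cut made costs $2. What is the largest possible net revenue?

56

Build r[k] bottom-up: r[k] = max over allowed piece i of (p[i] + r[k−i]) − 2 per cut.
r[1] = 4
r[2] = 11
r[3] = 18
r[4] = 20  (first piece 1, then r[3]=18)
r[5] = 27  (first piece 2, then r[3]=18)
r[6] = 34  (first piece 3, then r[3]=18)
r[7] = 47
r[8] = 49  (first piece 1, then r[7]=47)
r[9] = 56  (first piece 2, then r[7]=47)
One optimal plan: pieces 7 + 2 (1 cut) → $58 − $2 = $56.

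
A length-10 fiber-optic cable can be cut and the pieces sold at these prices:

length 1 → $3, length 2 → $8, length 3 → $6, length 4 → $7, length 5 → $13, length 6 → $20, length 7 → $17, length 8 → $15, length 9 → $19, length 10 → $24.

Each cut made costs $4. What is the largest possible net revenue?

Consider every possible first cut. v[k] is the best of p[i]+v[k−i] over all sellable i≤k, charging 4 whenever i<k.
v[1] = 3
v[2] = max(3+3-4, 8+0) = 8
v[3] = max(3+8-4, 8+3-4, 6+0) = 7
v[4] = max(3+7-4, 8+8-4, 6+3-4, 7+0) = 12
v[5] = max(3+12-4, 8+7-4, 6+8-4, 7+3-4, 13+0) = 13
v[6] = max(3+13-4, 8+12-4, 6+7-4, 7+8-4, 13+3-4, 20+0) = 20
v[7] = max(3+20-4, 8+13-4, 6+12-4, …, 20+3-4, 17+0) = 19
v[8] = max(3+19-4, 8+20-4, 6+13-4, …, 17+3-4, 15+0) = 24
v[9] = max(3+24-4, 8+19-4, 6+20-4, …, 15+3-4, 19+0) = 23
v[10] = max(3+23-4, 8+24-4, 6+19-4, …, 19+3-4, 24+0) = 28
One optimal plan: pieces 6 + 2 + 2 (2 cuts) → $36 − $8 = $28.

28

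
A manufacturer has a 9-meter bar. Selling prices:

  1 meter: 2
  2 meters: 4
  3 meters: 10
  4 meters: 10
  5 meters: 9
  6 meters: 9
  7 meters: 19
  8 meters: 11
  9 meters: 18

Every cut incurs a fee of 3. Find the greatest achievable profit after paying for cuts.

Build net[k] bottom-up: net[k] = max over allowed piece i of (p[i] + net[k−i]) − 3 per cut.
net[1] = 2
net[2] = 4
net[3] = 10
net[4] = 10
net[5] = 11  (first piece 2, then net[3]=10)
net[6] = 17  (first piece 3, then net[3]=10)
net[7] = 19
net[8] = 18  (first piece 1, then net[7]=19)
net[9] = 24  (first piece 3, then net[6]=17)
One optimal plan: pieces 3 + 3 + 3 (2 cuts) → 30 − 6 = 24.

24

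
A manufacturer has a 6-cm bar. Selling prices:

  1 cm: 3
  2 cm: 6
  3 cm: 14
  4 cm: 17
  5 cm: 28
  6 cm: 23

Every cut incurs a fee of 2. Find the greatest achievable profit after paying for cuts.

Let v[k] be the best obtainable value from length k. For each k, try every first piece i and keep the best of price[i] + v[k−i] minus the 2 cut fee when i<k.
v[1] = 3
v[2] = max(3+3-2, 6+0) = 6
v[3] = max(3+6-2, 6+3-2, 14+0) = 14
v[4] = max(3+14-2, 6+6-2, 14+3-2, 17+0) = 17
v[5] = max(3+17-2, 6+14-2, 14+6-2, 17+3-2, 28+0) = 28
v[6] = max(3+28-2, 6+17-2, 14+14-2, 17+6-2, 28+3-2, 23+0) = 29
One optimal plan: pieces 5 + 1 (1 cut) → 31 − 2 = 29.

29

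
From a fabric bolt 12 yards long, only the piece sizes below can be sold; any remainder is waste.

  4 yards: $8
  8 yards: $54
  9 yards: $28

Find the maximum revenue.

62

Build best[k] bottom-up: best[k] = max over allowed piece i of (p[i] + best[k−i]).
best[1] = 0
best[2] = 0
best[3] = 0
best[4] = 8
best[5] = 8
best[6] = 8
best[7] = 8
best[8] = max(8+8, 54+0) = 54
best[9] = max(8+8, 54+0, 28+0) = 54
best[10] = max(8+8, 54+0, 28+0) = 54
best[11] = max(8+8, 54+0, 28+0) = 54
best[12] = max(8+54, 54+8, 28+0) = 62
One optimal cutting: 8 + 4 → $62.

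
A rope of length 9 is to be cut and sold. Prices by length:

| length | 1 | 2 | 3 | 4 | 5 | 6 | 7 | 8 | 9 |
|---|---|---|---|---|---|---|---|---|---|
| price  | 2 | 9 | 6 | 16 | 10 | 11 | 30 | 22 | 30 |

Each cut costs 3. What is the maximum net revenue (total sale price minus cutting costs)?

Build net[k] bottom-up: net[k] = max over allowed piece i of (p[i] + net[k−i]) − 3 per cut.
net[1] = 2
net[2] = max(2+2-3, 9+0) = 9
net[3] = max(2+9-3, 9+2-3, 6+0) = 8
net[4] = max(2+8-3, 9+9-3, 6+2-3, 16+0) = 16
net[5] = max(2+16-3, 9+8-3, 6+9-3, 16+2-3, 10+0) = 15
net[6] = max(2+15-3, 9+16-3, 6+8-3, 16+9-3, 10+2-3, 11+0) = 22
net[7] = max(2+22-3, 9+15-3, 6+16-3, …, 11+2-3, 30+0) = 30
net[8] = max(2+30-3, 9+22-3, 6+15-3, …, 30+2-3, 22+0) = 29
net[9] = max(2+29-3, 9+30-3, 6+22-3, …, 22+2-3, 30+0) = 36
One optimal plan: pieces 7 + 2 (1 cut) → 39 − 3 = 36.

36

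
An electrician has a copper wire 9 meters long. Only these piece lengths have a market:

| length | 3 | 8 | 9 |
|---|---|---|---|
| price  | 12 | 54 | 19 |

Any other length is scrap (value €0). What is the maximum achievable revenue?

54

Let r[k] be the best obtainable value from length k. For each k, try every first piece i and keep the best of price[i] + r[k−i].
r[1] = 0
r[2] = 0
r[3] = 12
r[4] = 12
r[5] = 12
r[6] = 24  (first piece 3, then r[3]=12)
r[7] = 24
r[8] = 54
r[9] = 54
One optimal cutting: pieces 8 with 1 meter of scrap → €54.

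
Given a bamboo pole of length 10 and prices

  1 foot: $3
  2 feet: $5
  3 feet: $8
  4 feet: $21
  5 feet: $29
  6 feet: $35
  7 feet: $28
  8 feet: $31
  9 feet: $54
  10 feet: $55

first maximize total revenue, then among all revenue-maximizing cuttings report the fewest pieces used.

Build r[k] bottom-up: r[k] = max over allowed piece i of (p[i] + r[k−i]).
r[1] = 3
r[2] = max(3+3, 5+0) = 6
r[3] = max(3+6, 5+3, 8+0) = 9
r[4] = max(3+9, 5+6, 8+3, 21+0) = 21
r[5] = max(3+21, 5+9, 8+6, 21+3, 29+0) = 29
r[6] = max(3+29, 5+21, 8+9, 21+6, 29+3, 35+0) = 35
r[7] = max(3+35, 5+29, 8+21, …, 35+3, 28+0) = 38
r[8] = max(3+38, 5+35, 8+29, …, 28+3, 31+0) = 42
r[9] = max(3+42, 5+38, 8+35, …, 31+3, 54+0) = 54
r[10] = max(3+54, 5+42, 8+38, …, 54+3, 55+0) = 58
Maximum revenue is $58.
Now minimize piece count subject to staying optimal: for each k, pieces[k] = 1 + min over i with p[i]+r[k−i]=r[k] of pieces[k−i].
pieces[7] = 2
pieces[8] = 2
pieces[9] = 1
pieces[10] = 2

2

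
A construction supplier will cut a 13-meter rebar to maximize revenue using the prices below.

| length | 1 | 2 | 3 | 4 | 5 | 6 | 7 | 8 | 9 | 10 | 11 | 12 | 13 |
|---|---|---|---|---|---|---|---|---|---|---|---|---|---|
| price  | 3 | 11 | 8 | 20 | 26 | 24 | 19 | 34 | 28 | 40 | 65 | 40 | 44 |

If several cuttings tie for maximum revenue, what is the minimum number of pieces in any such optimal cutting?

2

Build r[k] bottom-up: r[k] = max over allowed piece i of (p[i] + r[k−i]).
r[1] = 3
r[2] = max(3+3, 11+0) = 11
r[3] = max(3+11, 11+3, 8+0) = 14
r[4] = max(3+14, 11+11, 8+3, 20+0) = 22
r[5] = max(3+22, 11+14, 8+11, 20+3, 26+0) = 26
r[6] = max(3+26, 11+22, 8+14, 20+11, 26+3, 24+0) = 33
r[7] = max(3+33, 11+26, 8+22, …, 24+3, 19+0) = 37
r[8] = max(3+37, 11+33, 8+26, …, 19+3, 34+0) = 44
r[9] = max(3+44, 11+37, 8+33, …, 34+3, 28+0) = 48
r[10] = max(3+48, 11+44, 8+37, …, 28+3, 40+0) = 55
r[11] = max(3+55, 11+48, 8+44, …, 40+3, 65+0) = 65
r[12] = max(3+65, 11+55, 8+48, …, 65+3, 40+0) = 68
r[13] = max(3+68, 11+65, 8+55, …, 40+3, 44+0) = 76
Maximum revenue is ₹76.
Now minimize piece count subject to staying optimal: for each k, pieces[k] = 1 + min over i with p[i]+r[k−i]=r[k] of pieces[k−i].
pieces[10] = 5
pieces[11] = 1
pieces[12] = 2
pieces[13] = 2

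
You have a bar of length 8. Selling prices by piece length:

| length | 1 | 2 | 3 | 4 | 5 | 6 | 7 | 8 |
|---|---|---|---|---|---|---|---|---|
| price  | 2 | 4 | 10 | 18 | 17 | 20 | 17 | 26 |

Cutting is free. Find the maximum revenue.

36

Consider every possible first cut. best[k] is the best of p[i]+best[k−i] over all sellable i≤k.
best[1] = 2
best[2] = 4  (first piece 1, then best[1]=2)
best[3] = 10
best[4] = 18
best[5] = 20  (first piece 1, then best[4]=18)
best[6] = 22  (first piece 1, then best[5]=20)
best[7] = 28  (first piece 3, then best[4]=18)
best[8] = 36  (first piece 4, then best[4]=18)
One optimal cutting: 4 + 4 → $18 + $18 = $36.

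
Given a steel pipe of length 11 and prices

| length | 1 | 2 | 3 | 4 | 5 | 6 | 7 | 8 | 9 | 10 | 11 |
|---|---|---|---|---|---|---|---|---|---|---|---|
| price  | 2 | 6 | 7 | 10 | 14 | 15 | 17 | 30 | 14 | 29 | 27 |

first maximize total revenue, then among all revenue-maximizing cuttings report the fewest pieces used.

Consider every possible first cut. r[k] is the best of p[i]+r[k−i] over all sellable i≤k.
r[1] = 2
r[2] = max(2+2, 6+0) = 6
r[3] = max(2+6, 6+2, 7+0) = 8
r[4] = max(2+8, 6+6, 7+2, 10+0) = 12
r[5] = max(2+12, 6+8, 7+6, 10+2, 14+0) = 14
r[6] = max(2+14, 6+12, 7+8, 10+6, 14+2, 15+0) = 18
r[7] = max(2+18, 6+14, 7+12, …, 15+2, 17+0) = 20
r[8] = max(2+20, 6+18, 7+14, …, 17+2, 30+0) = 30
r[9] = max(2+30, 6+20, 7+18, …, 30+2, 14+0) = 32
r[10] = max(2+32, 6+30, 7+20, …, 14+2, 29+0) = 36
r[11] = max(2+36, 6+32, 7+30, …, 29+2, 27+0) = 38
Maximum revenue is $38.
Now minimize piece count subject to staying optimal: for each k, pieces[k] = 1 + min over i with p[i]+r[k−i]=r[k] of pieces[k−i].
pieces[8] = 1
pieces[9] = 2
pieces[10] = 2
pieces[11] = 3

3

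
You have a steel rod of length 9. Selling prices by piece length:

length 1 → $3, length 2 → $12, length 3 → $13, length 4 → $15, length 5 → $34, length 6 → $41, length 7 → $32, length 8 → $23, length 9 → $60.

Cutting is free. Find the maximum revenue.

60

Build r[k] bottom-up: r[k] = max over allowed piece i of (p[i] + r[k−i]).
r[1] = 3
r[2] = 12
r[3] = 15  (first piece 1, then r[2]=12)
r[4] = 24  (first piece 2, then r[2]=12)
r[5] = 34
r[6] = 41
r[7] = 46  (first piece 2, then r[5]=34)
r[8] = 53  (first piece 2, then r[6]=41)
r[9] = 60
Best is to sell the whole 9-unit piece uncut for $60.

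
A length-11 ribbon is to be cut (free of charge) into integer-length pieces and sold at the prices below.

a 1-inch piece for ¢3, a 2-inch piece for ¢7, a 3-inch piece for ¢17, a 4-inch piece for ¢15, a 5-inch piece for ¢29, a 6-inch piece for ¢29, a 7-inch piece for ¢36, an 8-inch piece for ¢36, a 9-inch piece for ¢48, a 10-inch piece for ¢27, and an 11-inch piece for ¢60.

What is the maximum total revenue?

Consider every possible first cut. best[k] is the best of p[i]+best[k−i] over all sellable i≤k.
best[1] = 3
best[2] = 7
best[3] = 17
best[4] = 20  (first piece 1, then best[3]=17)
best[5] = 29
best[6] = 34  (first piece 3, then best[3]=17)
best[7] = 37  (first piece 1, then best[6]=34)
best[8] = 46  (first piece 3, then best[5]=29)
best[9] = 51  (first piece 3, then best[6]=34)
best[10] = 58  (first piece 5, then best[5]=29)
best[11] = 63  (first piece 3, then best[8]=46)
One optimal cutting: 5 + 3 + 3 → ¢29 + ¢17 + ¢17 = ¢63.

63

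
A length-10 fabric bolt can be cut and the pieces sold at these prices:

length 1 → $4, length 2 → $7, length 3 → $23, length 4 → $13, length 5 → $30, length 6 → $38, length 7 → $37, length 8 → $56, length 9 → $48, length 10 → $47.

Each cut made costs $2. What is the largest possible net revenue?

67

Consider every possible first cut. net[k] is the best of p[i]+net[k−i] over all sellable i≤k, charging 2 whenever i<k.
net[1] = 4
net[2] = 7
net[3] = 23
net[4] = 25  (first piece 1, then net[3]=23)
net[5] = 30
net[6] = 44  (first piece 3, then net[3]=23)
net[7] = 46  (first piece 1, then net[6]=44)
net[8] = 56
net[9] = 65  (first piece 3, then net[6]=44)
net[10] = 67  (first piece 1, then net[9]=65)
One optimal plan: pieces 3 + 3 + 3 + 1 (3 cuts) → $73 − $6 = $67.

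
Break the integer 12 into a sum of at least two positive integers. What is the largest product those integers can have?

Let f[k] be the best product for length k (with at least one cut). For each first piece i, the rest contributes max(k−i, f[k−i]).
f[2] = 1*max(1,0) = 1*1 = 1
f[3] = 1*max(2,1) = 1*2 = 2
f[4] = 2*max(2,1) = 2*2 = 4
f[5] = 2*max(3,2) = 2*3 = 6
f[6] = 3*max(3,2) = 3*3 = 9
f[7] = 2*max(5,6) = 2*6 = 12
f[8] = 2*max(6,9) = 2*9 = 18
f[9] = 3*max(6,9) = 3*9 = 27
f[10] = 2*max(8,18) = 2*18 = 36
f[11] = 2*max(9,27) = 2*27 = 54
f[12] = 3*max(9,27) = 3*27 = 81
One optimal split: 3 + 3 + 3 + 3; product 3*3*3*3 = 81.

81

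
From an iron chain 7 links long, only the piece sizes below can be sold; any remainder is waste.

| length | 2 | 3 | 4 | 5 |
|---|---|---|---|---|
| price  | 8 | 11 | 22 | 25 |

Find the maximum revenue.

33

Let best[k] be the best obtainable value from length k. For each k, try every first piece i and keep the best of price[i] + best[k−i].
best[1] = 0
best[2] = 8
best[3] = max(8+0, 11+0) = 11
best[4] = max(8+8, 11+0, 22+0) = 22
best[5] = max(8+11, 11+8, 22+0, 25+0) = 25
best[6] = max(8+22, 11+11, 22+8, 25+0) = 30
best[7] = max(8+25, 11+22, 22+11, 25+8) = 33
One optimal cutting: 5 + 2 → $33.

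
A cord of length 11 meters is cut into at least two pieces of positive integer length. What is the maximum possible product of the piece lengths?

Fill prod[k] for k=2..11: at each k try every first piece i and multiply by the better of (k−i) uncut or prod[k−i].
Small cases: prod[2]=1, prod[3]=2, prod[4]=4, prod[5]=6.
prod[6] = 3×max(3,2) = 3×3 = 9
prod[7] = 2×max(5,6) = 2×6 = 12
prod[8] = 2×max(6,9) = 2×9 = 18
prod[9] = 3×max(6,9) = 3×9 = 27
prod[10] = 2×max(8,18) = 2×18 = 36
prod[11] = 2×max(9,27) = 2×27 = 54
One optimal split: 3 + 3 + 3 + 2; product 3×3×3×2 = 54.

54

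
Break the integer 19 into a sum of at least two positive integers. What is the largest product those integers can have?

Define m[k] = max over 1≤i<k of i · max(k−i, m[k−i]); the inner max lets the remainder stay uncut if that's better.
m[2] = 1·max(1,0) = 1·1 = 1
m[3] = 1·max(2,1) = 1·2 = 2
m[4] = 2·max(2,1) = 2·2 = 4
m[5] = 2·max(3,2) = 2·3 = 6
m[6] = 3·max(3,2) = 3·3 = 9
m[7] = 2·max(5,6) = 2·6 = 12
m[8] = 2·max(6,9) = 2·9 = 18
m[9] = 3·max(6,9) = 3·9 = 27
m[10] = 2·max(8,18) = 2·18 = 36
m[11] = 2·max(9,27) = 2·27 = 54
m[12] = 3·max(9,27) = 3·27 = 81
m[13] = 2·max(11,54) = 2·54 = 108
m[14] = 2·max(12,81) = 2·81 = 162
m[15] = 3·max(12,81) = 3·81 = 243
m[16] = 2·max(14,162) = 2·162 = 324
m[17] = 2·max(15,243) = 2·243 = 486
m[18] = 3·max(15,243) = 3·243 = 729
m[19] = 2·max(17,486) = 2·486 = 972
One optimal split: 3 + 3 + 3 + 3 + 3 + 2 + 2; product 3·3·3·3·3·2·2 = 972.

972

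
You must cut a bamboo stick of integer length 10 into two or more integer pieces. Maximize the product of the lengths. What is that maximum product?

Let P[k] be the best product for length k (with at least one cut). For each first piece i, the rest contributes max(k−i, P[k−i]).
P[2] = 1·max(1,0) = 1·1 = 1
P[3] = max(1·2, 2·1) = 2
P[4] = max(1·3, 2·2, 3·1) = 4
P[5] = max(1·4, 2·3, 3·2, 4·1) = 6
P[6] = max(1·6, 2·4, 3·3, 4·2, 5·1) = 9
P[7] = max(1·9, 2·6, 3·4, 4·3, 5·2, 6·1) = 12
P[8] = max(1·12, 2·9, 3·6, …, 6·2, 7·1) = 18
P[9] = max(1·18, 2·12, 3·9, …, 7·2, 8·1) = 27
P[10] = max(1·27, 2·18, 3·12, …, 8·2, 9·1) = 36
One optimal split: 3 + 3 + 2 + 2; product 3·3·2·2 = 36.

36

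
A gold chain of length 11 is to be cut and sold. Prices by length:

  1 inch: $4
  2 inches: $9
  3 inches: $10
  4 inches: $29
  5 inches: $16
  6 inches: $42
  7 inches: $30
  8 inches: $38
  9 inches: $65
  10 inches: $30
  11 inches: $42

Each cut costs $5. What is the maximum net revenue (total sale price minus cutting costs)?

69

Let r[k] be the best obtainable value from length k. For each k, try every first piece i and keep the best of price[i] + r[k−i] minus the 5 cut fee when i<k.
r[1] = 4
r[2] = max(4+4-5, 9+0) = 9
r[3] = max(4+9-5, 9+4-5, 10+0) = 10
r[4] = max(4+10-5, 9+9-5, 10+4-5, 29+0) = 29
r[5] = max(4+29-5, 9+10-5, 10+9-5, 29+4-5, 16+0) = 28
r[6] = max(4+28-5, 9+29-5, 10+10-5, 29+9-5, 16+4-5, 42+0) = 42
r[7] = max(4+42-5, 9+28-5, 10+29-5, …, 42+4-5, 30+0) = 41
r[8] = max(4+41-5, 9+42-5, 10+28-5, …, 30+4-5, 38+0) = 53
r[9] = max(4+53-5, 9+41-5, 10+42-5, …, 38+4-5, 65+0) = 65
r[10] = max(4+65-5, 9+53-5, 10+41-5, …, 65+4-5, 30+0) = 66
r[11] = max(4+66-5, 9+65-5, 10+53-5, …, 30+4-5, 42+0) = 69
One optimal plan: pieces 9 + 2 (1 cut) → $74 − $5 = $69.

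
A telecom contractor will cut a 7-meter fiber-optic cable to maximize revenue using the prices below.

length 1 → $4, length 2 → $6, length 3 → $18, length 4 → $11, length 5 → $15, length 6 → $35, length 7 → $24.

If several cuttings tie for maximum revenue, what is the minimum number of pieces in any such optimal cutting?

3

Consider every possible first cut. r[k] is the best of p[i]+r[k−i] over all sellable i≤k.
r[1] = 4
r[2] = max(4+4, 6+0) = 8
r[3] = max(4+8, 6+4, 18+0) = 18
r[4] = max(4+18, 6+8, 18+4, 11+0) = 22
r[5] = max(4+22, 6+18, 18+8, 11+4, 15+0) = 26
r[6] = max(4+26, 6+22, 18+18, 11+8, 15+4, 35+0) = 36
r[7] = max(4+36, 6+26, 18+22, …, 35+4, 24+0) = 40
Maximum revenue is $40.
Now minimize piece count subject to staying optimal: for each k, pieces[k] = 1 + min over i with p[i]+r[k−i]=r[k] of pieces[k−i].
pieces[4] = 2
pieces[5] = 3
pieces[6] = 2
pieces[7] = 3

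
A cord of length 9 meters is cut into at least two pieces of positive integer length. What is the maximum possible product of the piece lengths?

27

Define P[k] = max over 1≤i<k of i · max(k−i, P[k−i]); the inner max lets the remainder stay uncut if that's better.
Small cases: P[2]=1, P[3]=2.
P[4] = max(1·3, 2·2, 3·1) = 4
P[5] = max(1·4, 2·3, 3·2, 4·1) = 6
P[6] = max(1·6, 2·4, 3·3, 4·2, 5·1) = 9
P[7] = max(1·9, 2·6, 3·4, 4·3, 5·2, 6·1) = 12
P[8] = max(1·12, 2·9, 3·6, …, 6·2, 7·1) = 18
P[9] = max(1·18, 2·12, 3·9, …, 7·2, 8·1) = 27
One optimal split: 3 + 3 + 3; product 3·3·3 = 27.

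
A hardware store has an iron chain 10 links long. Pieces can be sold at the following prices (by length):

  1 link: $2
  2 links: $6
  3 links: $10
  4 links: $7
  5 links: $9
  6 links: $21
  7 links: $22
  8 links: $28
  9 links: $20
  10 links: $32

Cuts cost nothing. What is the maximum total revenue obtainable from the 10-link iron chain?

34

Consider every possible first cut. R[k] is the best of p[i]+R[k−i] over all sellable i≤k.
R[1] = 2
R[2] = 6
R[3] = 10
R[4] = 12  (first piece 1, then R[3]=10)
R[5] = 16  (first piece 2, then R[3]=10)
R[6] = 21
R[7] = 23  (first piece 1, then R[6]=21)
R[8] = 28
R[9] = 31  (first piece 3, then R[6]=21)
R[10] = 34  (first piece 2, then R[8]=28)
One optimal cutting: 8 + 2 → $28 + $6 = $34.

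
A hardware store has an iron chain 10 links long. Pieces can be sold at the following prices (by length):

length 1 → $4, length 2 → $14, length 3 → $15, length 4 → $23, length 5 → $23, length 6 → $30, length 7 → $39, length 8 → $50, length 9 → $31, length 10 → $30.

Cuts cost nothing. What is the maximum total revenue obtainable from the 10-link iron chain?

Let best[k] be the best obtainable value from length k. For each k, try every first piece i and keep the best of price[i] + best[k−i].
best[1] = 4
best[2] = 14
best[3] = 18  (first piece 1, then best[2]=14)
best[4] = 28  (first piece 2, then best[2]=14)
best[5] = 32  (first piece 1, then best[4]=28)
best[6] = 42  (first piece 2, then best[4]=28)
best[7] = 46  (first piece 1, then best[6]=42)
best[8] = 56  (first piece 2, then best[6]=42)
best[9] = 60  (first piece 1, then best[8]=56)
best[10] = 70  (first piece 2, then best[8]=56)
One optimal cutting: 2 + 2 + 2 + 2 + 2 → $14 + $14 + $14 + $14 + $14 = $70.

70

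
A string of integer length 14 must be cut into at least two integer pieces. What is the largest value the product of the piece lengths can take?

Let f[k] be the best product for length k (with at least one cut). For each first piece i, the rest contributes max(k−i, f[k−i]).
Small cases: f[2]=1, f[3]=2, f[4]=4, f[5]=6, f[6]=9, f[7]=12.
f[8] = 2×max(6,9) = 2×9 = 18
f[9] = 3×max(6,9) = 3×9 = 27
f[10] = 2×max(8,18) = 2×18 = 36
f[11] = 2×max(9,27) = 2×27 = 54
f[12] = 3×max(9,27) = 3×27 = 81
f[13] = 2×max(11,54) = 2×54 = 108
f[14] = 2×max(12,81) = 2×81 = 162
One optimal split: 3 + 3 + 3 + 3 + 2; product 3×3×3×3×2 = 162.

162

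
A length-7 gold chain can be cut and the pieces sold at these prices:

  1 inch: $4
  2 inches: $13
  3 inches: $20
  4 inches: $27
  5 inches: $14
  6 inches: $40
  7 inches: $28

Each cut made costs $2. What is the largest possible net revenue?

45

Consider every possible first cut. v[k] is the best of p[i]+v[k−i] over all sellable i≤k, charging 2 whenever i<k.
v[1] = 4
v[2] = 13
v[3] = 20
v[4] = 27
v[5] = 31  (first piece 2, then v[3]=20)
v[6] = 40
v[7] = 45  (first piece 3, then v[4]=27)
One optimal plan: pieces 4 + 3 (1 cut) → $47 − $2 = $45.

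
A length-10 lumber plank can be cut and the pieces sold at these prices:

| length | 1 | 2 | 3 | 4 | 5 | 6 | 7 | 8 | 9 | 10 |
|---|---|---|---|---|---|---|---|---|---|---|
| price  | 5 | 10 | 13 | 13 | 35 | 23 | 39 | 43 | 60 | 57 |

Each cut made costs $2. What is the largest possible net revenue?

Build net[k] bottom-up: net[k] = max over allowed piece i of (p[i] + net[k−i]) − 2 per cut.
net[1] = 5
net[2] = max(5+5-2, 10+0) = 10
net[3] = max(5+10-2, 10+5-2, 13+0) = 13
net[4] = max(5+13-2, 10+10-2, 13+5-2, 13+0) = 18
net[5] = max(5+18-2, 10+13-2, 13+10-2, 13+5-2, 35+0) = 35
net[6] = max(5+35-2, 10+18-2, 13+13-2, 13+10-2, 35+5-2, 23+0) = 38
net[7] = max(5+38-2, 10+35-2, 13+18-2, …, 23+5-2, 39+0) = 43
net[8] = max(5+43-2, 10+38-2, 13+35-2, …, 39+5-2, 43+0) = 46
net[9] = max(5+46-2, 10+43-2, 13+38-2, …, 43+5-2, 60+0) = 60
net[10] = max(5+60-2, 10+46-2, 13+43-2, …, 60+5-2, 57+0) = 68
One optimal plan: pieces 5 + 5 (1 cut) → $70 − $2 = $68.

68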